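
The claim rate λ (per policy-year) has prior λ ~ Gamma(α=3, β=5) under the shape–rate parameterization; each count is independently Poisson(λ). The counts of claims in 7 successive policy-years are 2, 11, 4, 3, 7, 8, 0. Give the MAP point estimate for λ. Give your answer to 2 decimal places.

λ̂_MAP = 3.08

Σxᵢ = 2+11+4+3+7+8+0 = 35, with n = 7.
Posterior ∝ λ^2e^(−5λ) · λ^35e^(−7λ) = λ^37e^(−12λ), i.e. Gamma(shape=38, rate=12).
The mode of a Gamma(a, b) with a ≥ 1 (shape–rate) is (a−1)/b = 37/12 ≈ 3.08.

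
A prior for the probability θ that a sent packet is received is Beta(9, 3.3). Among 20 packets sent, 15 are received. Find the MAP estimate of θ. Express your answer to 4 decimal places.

θ̂_MAP = 0.7591

Prior: Beta(9, 3.3).
Data: 15 successes in 20 trials. The binomial likelihood contributes θ^15(1−θ)^5, so the posterior is Beta(9+15, 3.3+5) = Beta(24, 8.3).
For Beta(a, b) with a, b > 1 the mode is (a−1)/(a+b−2) = 23/30.3 ≈ 0.7591.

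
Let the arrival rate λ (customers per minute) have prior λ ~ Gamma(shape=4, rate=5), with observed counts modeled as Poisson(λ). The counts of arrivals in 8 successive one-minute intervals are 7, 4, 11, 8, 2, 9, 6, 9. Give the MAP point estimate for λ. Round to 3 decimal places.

λ̂_MAP = 4.538

Σxᵢ = 7+4+11+8+2+9+6+9 = 56, with n = 8.
Posterior ∝ λ^3e^(−5λ) · λ^56e^(−8λ) = λ^59e^(−13λ), i.e. Gamma(shape=60, rate=13).
The mode of a Gamma(a, b) with a ≥ 1 (shape–rate) is (a−1)/b = 59/13 ≈ 4.538.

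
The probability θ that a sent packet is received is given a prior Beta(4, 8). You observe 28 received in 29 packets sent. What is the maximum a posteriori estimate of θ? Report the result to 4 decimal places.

θ̂_MAP = 0.7949

Prior: Beta(4, 8).
Data: 28 successes in 29 trials. The binomial likelihood contributes θ^28(1−θ)^1, so the posterior is Beta(4+28, 8+1) = Beta(32, 9).
For Beta(a, b) with a, b > 1 the mode is (a−1)/(a+b−2) = 31/39 ≈ 0.7949.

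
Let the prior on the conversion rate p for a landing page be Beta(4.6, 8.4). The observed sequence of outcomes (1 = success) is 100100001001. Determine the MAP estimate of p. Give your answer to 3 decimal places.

p̂_MAP = 0.330

Prior: Beta(4.6, 8.4).
Data: 4 successes in 12 trials (from the sequence). The binomial likelihood contributes p^4(1−p)^8, so the posterior is Beta(4.6+4, 8.4+8) = Beta(8.6, 16.4).
For Beta(a, b) with a, b > 1 the mode is (a−1)/(a+b−2) = 7.6/23 ≈ 0.330.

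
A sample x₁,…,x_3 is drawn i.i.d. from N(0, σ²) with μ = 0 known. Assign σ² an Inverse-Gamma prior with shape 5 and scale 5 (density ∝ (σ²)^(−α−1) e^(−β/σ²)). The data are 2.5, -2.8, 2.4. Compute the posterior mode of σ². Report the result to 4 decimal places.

σ̂²_MAP = 1.9900

Sum of squared deviations about the known mean: SS = (2.5−0)² + (-2.8−0)² + (2.4−0)² = 19.85.
The Normal likelihood contributes (σ²)^(−n/2) exp(−SS/(2σ²)), so the posterior is Inverse-Gamma(α + n/2, β + SS/2) = Inverse-Gamma(6.5, 14.925).
The mode of Inverse-Gamma(a, b) is b/(a+1) = 14.925/7.5 ≈ 1.9900.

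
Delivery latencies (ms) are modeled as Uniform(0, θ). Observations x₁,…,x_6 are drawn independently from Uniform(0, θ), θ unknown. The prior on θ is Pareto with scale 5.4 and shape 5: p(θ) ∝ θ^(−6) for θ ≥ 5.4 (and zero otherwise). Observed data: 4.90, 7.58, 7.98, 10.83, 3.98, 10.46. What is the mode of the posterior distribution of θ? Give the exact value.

θ̂_MAP = 10.83

The Uniform(0, θ) likelihood is θ^(−n) for θ ≥ max(xᵢ), zero otherwise. Here max(xᵢ) = 10.83.
Posterior ∝ θ^(−6) · θ^(−6) = θ^(−12) on θ ≥ max(5.4, 10.83) = 10.83.
This density is strictly decreasing in θ, so the posterior mode lies at the lower boundary of the support.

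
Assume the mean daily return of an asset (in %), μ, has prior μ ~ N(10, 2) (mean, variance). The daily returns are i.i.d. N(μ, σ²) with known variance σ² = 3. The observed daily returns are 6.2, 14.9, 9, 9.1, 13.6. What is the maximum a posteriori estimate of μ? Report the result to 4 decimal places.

n = 5; x̄ = (6.2 + 14.9 + 9 + 9.1 + 13.6)/5 = 52.8/5 = 10.56.
For a Normal prior and Normal likelihood with known variance, the posterior is Normal; its mode equals its mean, the precision-weighted average.
Prior precision 1/σ₀² = 1/2 = 0.5; data precision n/σ² = 5/3.
μ̂ = (0.5·10 + (5/3)·10.56) / (0.5 + 5/3) = 22.6/(13/6) = 678/65 ≈ 10.4308.

μ̂_MAP = 10.4308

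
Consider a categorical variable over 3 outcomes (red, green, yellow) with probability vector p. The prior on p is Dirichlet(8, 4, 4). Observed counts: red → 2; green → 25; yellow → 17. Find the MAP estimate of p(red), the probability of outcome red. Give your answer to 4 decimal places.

MAP estimate of p(red) = 0.1579

The posterior is Dirichlet(αᵢ + nᵢ) = Dirichlet(10, 29, 21).
For a Dirichlet(a₁,…,a_K) with all aᵢ > 1, the mode has j-th component (aⱼ − 1)/(Σaᵢ − K).
Here Σaᵢ = 60 and K = 3, so p(red) = (10 − 1)/(60 − 3) = 9/57 ≈ 0.1579.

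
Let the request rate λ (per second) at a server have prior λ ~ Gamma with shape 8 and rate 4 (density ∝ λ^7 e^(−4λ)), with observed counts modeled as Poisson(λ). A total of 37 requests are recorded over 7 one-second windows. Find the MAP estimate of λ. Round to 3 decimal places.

Σxᵢ = 37, n = 7.
Posterior ∝ λ^7e^(−4λ) · λ^37e^(−7λ) = λ^44e^(−11λ), i.e. Gamma(shape=45, rate=11).
The mode of a Gamma(a, b) with a ≥ 1 (shape–rate) is (a−1)/b = 44/11 ≈ 4.000.

λ̂_MAP = 4.000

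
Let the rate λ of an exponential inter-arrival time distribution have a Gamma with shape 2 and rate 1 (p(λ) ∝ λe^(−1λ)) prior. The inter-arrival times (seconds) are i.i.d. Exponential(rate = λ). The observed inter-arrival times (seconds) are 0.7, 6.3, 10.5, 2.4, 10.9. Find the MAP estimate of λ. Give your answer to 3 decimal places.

λ̂_MAP = 0.189

The Exponential(rate=λ) likelihood is ∝ λ^n e^(−λΣtᵢ). Here n = 5 and Σtᵢ = 0.7 + 6.3 + 10.5 + 2.4 + 10.9 = 30.8.
Posterior ∝ λe^(−1λ) · λ^5e^(−30.8λ) = λ^6e^(−31.8λ), i.e. Gamma(7, 31.8).
Mode = (a−1)/b = 6/31.8 ≈ 0.189.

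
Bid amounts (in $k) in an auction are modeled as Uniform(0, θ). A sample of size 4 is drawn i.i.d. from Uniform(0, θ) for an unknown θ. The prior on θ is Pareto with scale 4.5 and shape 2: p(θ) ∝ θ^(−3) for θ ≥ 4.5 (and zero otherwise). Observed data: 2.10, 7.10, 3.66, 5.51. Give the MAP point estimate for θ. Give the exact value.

θ̂_MAP = 7.10

The Uniform(0, θ) likelihood is θ^(−n) for θ ≥ max(xᵢ), zero otherwise. Here max(xᵢ) = 7.10.
Posterior ∝ θ^(−3) · θ^(−4) = θ^(−7) on θ ≥ max(4.5, 7.10) = 7.10.
This density is strictly decreasing in θ, so the posterior mode lies at the lower boundary of the support.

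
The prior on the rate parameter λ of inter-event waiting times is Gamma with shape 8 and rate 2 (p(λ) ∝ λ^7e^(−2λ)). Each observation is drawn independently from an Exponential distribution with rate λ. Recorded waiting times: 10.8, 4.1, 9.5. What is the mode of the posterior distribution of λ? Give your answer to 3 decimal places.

The Exponential(rate=λ) likelihood is ∝ λ^n e^(−λΣtᵢ). Here n = 3 and Σtᵢ = 10.8 + 4.1 + 9.5 = 24.4.
Posterior ∝ λ^7e^(−2λ) · λ^3e^(−24.4λ) = λ^10e^(−26.4λ), i.e. Gamma(11, 26.4).
Mode = (a−1)/b = 10/26.4 ≈ 0.379.

λ̂_MAP = 0.379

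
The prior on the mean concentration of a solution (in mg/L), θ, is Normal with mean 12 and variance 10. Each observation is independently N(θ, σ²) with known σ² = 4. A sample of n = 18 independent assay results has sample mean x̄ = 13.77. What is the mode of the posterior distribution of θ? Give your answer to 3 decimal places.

θ̂_MAP = 13.732

n = 18, x̄ = 13.77.
For a Normal prior and Normal likelihood with known variance, the posterior is Normal; its mode equals its mean, the precision-weighted average.
Prior precision 1/σ₀² = 1/10 = 0.1; data precision n/σ² = 18/4 = 4.5.
θ̂ = (0.1·12 + 4.5·13.77) / (0.1 + 4.5) = 63.165/4.6 = 12633/920 ≈ 13.732.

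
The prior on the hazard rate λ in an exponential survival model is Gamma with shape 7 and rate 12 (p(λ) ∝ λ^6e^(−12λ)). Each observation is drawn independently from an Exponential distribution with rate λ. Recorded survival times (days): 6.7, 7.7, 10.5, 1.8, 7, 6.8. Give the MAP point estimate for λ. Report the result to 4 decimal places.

The Exponential(rate=λ) likelihood is ∝ λ^n e^(−λΣtᵢ). Here n = 6 and Σtᵢ = 6.7 + 7.7 + 10.5 + 1.8 + 7 + 6.8 = 40.5.
Posterior ∝ λ^6e^(−12λ) · λ^6e^(−40.5λ) = λ^12e^(−52.5λ), i.e. Gamma(13, 52.5).
Mode = (a−1)/b = 12/52.5 ≈ 0.2286.

λ̂_MAP = 0.2286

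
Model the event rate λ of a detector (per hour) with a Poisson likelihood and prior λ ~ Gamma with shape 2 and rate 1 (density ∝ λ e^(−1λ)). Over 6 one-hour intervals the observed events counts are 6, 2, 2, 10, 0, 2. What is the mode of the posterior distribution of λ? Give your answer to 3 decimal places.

λ̂_MAP = 3.286

Σxᵢ = 6+2+2+10+0+2 = 22, with n = 6.
Posterior ∝ λe^(−1λ) · λ^22e^(−6λ) = λ^23e^(−7λ), i.e. Gamma(shape=24, rate=7).
The mode of a Gamma(a, b) with a ≥ 1 (shape–rate) is (a−1)/b = 23/7 ≈ 3.286.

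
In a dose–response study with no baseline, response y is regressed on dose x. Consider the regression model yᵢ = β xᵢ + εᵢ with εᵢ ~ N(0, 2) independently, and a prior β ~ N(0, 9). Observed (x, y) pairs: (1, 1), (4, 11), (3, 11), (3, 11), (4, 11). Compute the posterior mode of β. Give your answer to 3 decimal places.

β̂_MAP = 3.026

log p(β | y) = −Σ(yᵢ − βxᵢ)²/(2·2) − β²/(2·9) + const.
Setting the derivative to zero: Σxᵢ(yᵢ − βxᵢ)/2 − β/9 = 0, so β = Σxᵢyᵢ / (Σxᵢ² + σ²/τ²).
Σxᵢyᵢ = 1·1 + 4·11 + 3·11 + 3·11 + 4·11 = 155; Σxᵢ² = 51; σ²/τ² = 2/9.
β̂_MAP = 155 / (51 + 2/9) = 155/(461/9) = 1395/461 ≈ 3.026.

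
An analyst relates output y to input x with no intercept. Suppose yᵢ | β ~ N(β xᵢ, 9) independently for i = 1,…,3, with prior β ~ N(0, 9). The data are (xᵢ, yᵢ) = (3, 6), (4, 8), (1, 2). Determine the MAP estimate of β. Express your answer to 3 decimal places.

log p(β | y) = −Σ(yᵢ − βxᵢ)²/(2·9) − β²/(2·9) + const.
Setting the derivative to zero: Σxᵢ(yᵢ − βxᵢ)/9 − β/9 = 0, so β = Σxᵢyᵢ / (Σxᵢ² + σ²/τ²).
Σxᵢyᵢ = 3·6 + 4·8 + 1·2 = 52; Σxᵢ² = 26; σ²/τ² = 1.
β̂_MAP = 52 / (26 + 1) = 52/27 ≈ 1.926.

β̂_MAP = 1.926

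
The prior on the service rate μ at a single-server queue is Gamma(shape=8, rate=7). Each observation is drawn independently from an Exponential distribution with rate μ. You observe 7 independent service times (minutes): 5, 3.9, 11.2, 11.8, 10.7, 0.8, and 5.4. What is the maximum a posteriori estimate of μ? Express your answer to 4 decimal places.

μ̂_MAP = 0.2509

The Exponential(rate=μ) likelihood is ∝ μ^n e^(−μΣtᵢ). Here n = 7 and Σtᵢ = 5 + 3.9 + 11.2 + 11.8 + 10.7 + 0.8 + 5.4 = 48.8.
Posterior ∝ μ^7e^(−7μ) · μ^7e^(−48.8μ) = μ^14e^(−55.8μ), i.e. Gamma(15, 55.8).
Mode = (a−1)/b = 14/55.8 ≈ 0.2509.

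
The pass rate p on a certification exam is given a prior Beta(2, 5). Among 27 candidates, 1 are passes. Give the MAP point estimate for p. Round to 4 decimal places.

Prior: Beta(2, 5).
Data: 1 success in 27 trials. The binomial likelihood contributes p(1−p)^26, so the posterior is Beta(2+1, 5+26) = Beta(3, 31).
For Beta(a, b) with a, b > 1 the mode is (a−1)/(a+b−2) = 2/32 ≈ 0.0625.

p̂_MAP = 0.0625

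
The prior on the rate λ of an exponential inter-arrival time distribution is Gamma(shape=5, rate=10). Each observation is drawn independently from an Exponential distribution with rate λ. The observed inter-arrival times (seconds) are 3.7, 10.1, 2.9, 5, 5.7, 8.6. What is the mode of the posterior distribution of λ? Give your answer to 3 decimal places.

λ̂_MAP = 0.217

The Exponential(rate=λ) likelihood is ∝ λ^n e^(−λΣtᵢ). Here n = 6 and Σtᵢ = 3.7 + 10.1 + 2.9 + 5 + 5.7 + 8.6 = 36.
Posterior ∝ λ^4e^(−10λ) · λ^6e^(−36λ) = λ^10e^(−46λ), i.e. Gamma(11, 46).
Mode = (a−1)/b = 10/46 ≈ 0.217.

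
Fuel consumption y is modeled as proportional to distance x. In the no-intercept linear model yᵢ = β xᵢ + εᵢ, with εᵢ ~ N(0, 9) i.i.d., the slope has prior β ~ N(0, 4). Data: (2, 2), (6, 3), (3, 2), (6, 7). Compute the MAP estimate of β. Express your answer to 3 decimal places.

log p(β | y) = −Σ(yᵢ − βxᵢ)²/(2·9) − β²/(2·4) + const.
Setting the derivative to zero: Σxᵢ(yᵢ − βxᵢ)/9 − β/4 = 0, so β = Σxᵢyᵢ / (Σxᵢ² + σ²/τ²).
Σxᵢyᵢ = 2·2 + 6·3 + 3·2 + 6·7 = 70; Σxᵢ² = 85; σ²/τ² = 2.25.
β̂_MAP = 70 / (85 + 2.25) = 70/87.25 ≈ 0.802.

β̂_MAP = 0.802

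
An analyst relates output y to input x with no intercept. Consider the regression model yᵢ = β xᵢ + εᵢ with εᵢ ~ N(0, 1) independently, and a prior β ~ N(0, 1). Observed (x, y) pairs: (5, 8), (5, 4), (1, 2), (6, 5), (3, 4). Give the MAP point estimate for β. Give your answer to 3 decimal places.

β̂_MAP = 1.072

log p(β | y) = −Σ(yᵢ − βxᵢ)²/(2·1) − β²/(2·1) + const.
Setting the derivative to zero: Σxᵢ(yᵢ − βxᵢ)/1 − β/1 = 0, so β = Σxᵢyᵢ / (Σxᵢ² + σ²/τ²).
Σxᵢyᵢ = 5·8 + 5·4 + 1·2 + 6·5 + 3·4 = 104; Σxᵢ² = 96; σ²/τ² = 1.
β̂_MAP = 104 / (96 + 1) = 104/97 ≈ 1.072.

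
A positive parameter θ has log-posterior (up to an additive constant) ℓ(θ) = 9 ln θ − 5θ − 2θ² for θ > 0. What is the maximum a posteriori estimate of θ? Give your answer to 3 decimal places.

ℓ'(θ) = 9/θ − 5 − 4θ. Setting this to zero and multiplying by θ: 4θ² + 5θ − 9 = 0.
θ = (−5 + √(5² + 4·4·9)) / (2·4) = (−5 + √169) / 8 = (−5 + 13)/8 = 1.
ℓ''(θ) = −9/θ² − 4 < 0, confirming a maximum.

θ̂_MAP = 1.000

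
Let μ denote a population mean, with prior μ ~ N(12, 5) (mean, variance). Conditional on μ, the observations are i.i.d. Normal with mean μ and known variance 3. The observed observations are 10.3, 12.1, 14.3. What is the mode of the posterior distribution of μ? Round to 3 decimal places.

μ̂_MAP = 12.194

n = 3; x̄ = (10.3 + 12.1 + 14.3)/3 = 36.7/3 = 367/30 ≈ 12.2333.
For a Normal prior and Normal likelihood with known variance, the posterior is Normal; its mode equals its mean, the precision-weighted average.
Prior precision 1/σ₀² = 1/5 = 0.2; data precision n/σ² = 3/3 = 1.
μ̂ = (0.2·12 + 1·(367/30)) / (0.2 + 1) = (439/30)/1.2 = 439/36 ≈ 12.194.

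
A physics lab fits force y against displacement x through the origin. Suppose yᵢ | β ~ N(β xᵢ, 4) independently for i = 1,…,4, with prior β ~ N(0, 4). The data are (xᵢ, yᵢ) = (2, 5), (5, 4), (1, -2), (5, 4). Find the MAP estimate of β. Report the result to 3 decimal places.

log p(β | y) = −Σ(yᵢ − βxᵢ)²/(2·4) − β²/(2·4) + const.
Setting the derivative to zero: Σxᵢ(yᵢ − βxᵢ)/4 − β/4 = 0, so β = Σxᵢyᵢ / (Σxᵢ² + σ²/τ²).
Σxᵢyᵢ = 2·5 + 5·4 + 1·(-2) + 5·4 = 48; Σxᵢ² = 55; σ²/τ² = 1.
β̂_MAP = 48 / (55 + 1) = 48/56 ≈ 0.857.

β̂_MAP = 0.857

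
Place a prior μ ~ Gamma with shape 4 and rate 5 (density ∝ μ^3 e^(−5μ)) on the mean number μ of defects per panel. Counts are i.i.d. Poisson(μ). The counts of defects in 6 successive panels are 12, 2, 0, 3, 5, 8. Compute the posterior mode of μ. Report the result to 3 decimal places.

Σxᵢ = 12+2+0+3+5+8 = 30, with n = 6.
Posterior ∝ μ^3e^(−5μ) · μ^30e^(−6μ) = μ^33e^(−11μ), i.e. Gamma(shape=34, rate=11).
The mode of a Gamma(a, b) with a ≥ 1 (shape–rate) is (a−1)/b = 33/11 ≈ 3.000.

μ̂_MAP = 3.000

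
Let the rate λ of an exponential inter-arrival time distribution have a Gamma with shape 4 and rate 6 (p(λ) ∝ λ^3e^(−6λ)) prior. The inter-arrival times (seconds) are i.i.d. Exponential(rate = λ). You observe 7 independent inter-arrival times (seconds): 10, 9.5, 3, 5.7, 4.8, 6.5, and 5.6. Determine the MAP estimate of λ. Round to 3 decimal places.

λ̂_MAP = 0.196

The Exponential(rate=λ) likelihood is ∝ λ^n e^(−λΣtᵢ). Here n = 7 and Σtᵢ = 10 + 9.5 + 3 + 5.7 + 4.8 + 6.5 + 5.6 = 45.1.
Posterior ∝ λ^3e^(−6λ) · λ^7e^(−45.1λ) = λ^10e^(−51.1λ), i.e. Gamma(11, 51.1).
Mode = (a−1)/b = 10/51.1 ≈ 0.196.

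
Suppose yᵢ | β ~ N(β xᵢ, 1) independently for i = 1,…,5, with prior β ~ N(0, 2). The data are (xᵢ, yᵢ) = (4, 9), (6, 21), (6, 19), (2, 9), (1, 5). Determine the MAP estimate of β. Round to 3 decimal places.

β̂_MAP = 3.198

log p(β | y) = −Σ(yᵢ − βxᵢ)²/(2·1) − β²/(2·2) + const.
Setting the derivative to zero: Σxᵢ(yᵢ − βxᵢ)/1 − β/2 = 0, so β = Σxᵢyᵢ / (Σxᵢ² + σ²/τ²).
Σxᵢyᵢ = 4·9 + 6·21 + 6·19 + 2·9 + 1·5 = 299; Σxᵢ² = 93; σ²/τ² = 0.5.
β̂_MAP = 299 / (93 + 0.5) = 299/93.5 ≈ 3.198.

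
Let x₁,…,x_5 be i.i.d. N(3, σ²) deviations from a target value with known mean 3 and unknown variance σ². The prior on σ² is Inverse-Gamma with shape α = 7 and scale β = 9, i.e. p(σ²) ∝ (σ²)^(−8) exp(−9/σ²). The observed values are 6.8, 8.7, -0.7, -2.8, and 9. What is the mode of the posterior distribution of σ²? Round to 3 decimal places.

Sum of squared deviations about the known mean: SS = (6.8−3)² + (8.7−3)² + (-0.7−3)² + (-2.8−3)² + (9−3)² = 130.26.
The Normal likelihood contributes (σ²)^(−n/2) exp(−SS/(2σ²)), so the posterior is Inverse-Gamma(α + n/2, β + SS/2) = Inverse-Gamma(9.5, 74.13).
The mode of Inverse-Gamma(a, b) is b/(a+1) = 74.13/10.5 ≈ 7.060.

σ̂²_MAP = 7.060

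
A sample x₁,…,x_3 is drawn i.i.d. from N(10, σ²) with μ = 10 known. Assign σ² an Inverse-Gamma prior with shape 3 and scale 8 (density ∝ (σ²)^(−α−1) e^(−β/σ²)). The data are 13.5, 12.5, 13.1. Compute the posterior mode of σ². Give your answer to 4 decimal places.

Sum of squared deviations about the known mean: SS = (13.5−10)² + (12.5−10)² + (13.1−10)² = 28.11.
The Normal likelihood contributes (σ²)^(−n/2) exp(−SS/(2σ²)), so the posterior is Inverse-Gamma(α + n/2, β + SS/2) = Inverse-Gamma(4.5, 22.055).
The mode of Inverse-Gamma(a, b) is b/(a+1) = 22.055/5.5 ≈ 4.0100.

σ̂²_MAP = 4.0100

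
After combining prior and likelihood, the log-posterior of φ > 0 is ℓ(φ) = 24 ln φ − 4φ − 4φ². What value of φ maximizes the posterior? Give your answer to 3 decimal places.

φ̂_MAP = 1.500

ℓ'(φ) = 24/φ − 4 − 8φ. Setting this to zero and multiplying by φ: 8φ² + 4φ − 24 = 0.
φ = (−4 + √(4² + 4·8·24)) / (2·8) = (−4 + √784) / 16 = (−4 + 28)/16 = 3/2.
ℓ''(φ) = −24/φ² − 8 < 0, confirming a maximum.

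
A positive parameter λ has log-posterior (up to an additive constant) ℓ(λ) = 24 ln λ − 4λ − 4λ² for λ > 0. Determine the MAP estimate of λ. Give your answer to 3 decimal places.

ℓ'(λ) = 24/λ − 4 − 8λ. Setting this to zero and multiplying by λ: 8λ² + 4λ − 24 = 0.
λ = (−4 + √(4² + 4·8·24)) / (2·8) = (−4 + √784) / 16 = (−4 + 28)/16 = 3/2.
ℓ''(λ) = −24/λ² − 8 < 0, confirming a maximum.

λ̂_MAP = 1.500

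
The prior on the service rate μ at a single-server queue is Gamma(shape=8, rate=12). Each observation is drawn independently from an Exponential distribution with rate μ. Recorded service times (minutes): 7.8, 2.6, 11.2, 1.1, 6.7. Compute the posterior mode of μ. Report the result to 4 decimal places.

μ̂_MAP = 0.2899

The Exponential(rate=μ) likelihood is ∝ μ^n e^(−μΣtᵢ). Here n = 5 and Σtᵢ = 7.8 + 2.6 + 11.2 + 1.1 + 6.7 = 29.4.
Posterior ∝ μ^7e^(−12μ) · μ^5e^(−29.4μ) = μ^12e^(−41.4μ), i.e. Gamma(13, 41.4).
Mode = (a−1)/b = 12/41.4 ≈ 0.2899.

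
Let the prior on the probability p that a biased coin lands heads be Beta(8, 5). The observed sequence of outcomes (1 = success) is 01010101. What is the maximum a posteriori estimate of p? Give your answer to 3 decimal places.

Prior: Beta(8, 5).
Data: 4 successes in 8 trials (from the sequence). The binomial likelihood contributes p^4(1−p)^4, so the posterior is Beta(8+4, 5+4) = Beta(12, 9).
For Beta(a, b) with a, b > 1 the mode is (a−1)/(a+b−2) = 11/19 ≈ 0.579.

p̂_MAP = 0.579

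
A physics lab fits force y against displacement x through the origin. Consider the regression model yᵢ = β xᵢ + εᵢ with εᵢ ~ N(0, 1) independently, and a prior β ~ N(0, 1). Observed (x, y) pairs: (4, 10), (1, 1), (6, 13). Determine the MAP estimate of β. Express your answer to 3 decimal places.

log p(β | y) = −Σ(yᵢ − βxᵢ)²/(2·1) − β²/(2·1) + const.
Setting the derivative to zero: Σxᵢ(yᵢ − βxᵢ)/1 − β/1 = 0, so β = Σxᵢyᵢ / (Σxᵢ² + σ²/τ²).
Σxᵢyᵢ = 4·10 + 1·1 + 6·13 = 119; Σxᵢ² = 53; σ²/τ² = 1.
β̂_MAP = 119 / (53 + 1) = 119/54 ≈ 2.204.

β̂_MAP = 2.204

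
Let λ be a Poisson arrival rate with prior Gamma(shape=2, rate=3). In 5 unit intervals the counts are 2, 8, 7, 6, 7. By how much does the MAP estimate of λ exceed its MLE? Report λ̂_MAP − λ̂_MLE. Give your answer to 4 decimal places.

Σxᵢ = 30. Posterior is Gamma(32, 8); MAP = (32−1)/8 = 31/8 ≈ 3.87500.
MLE = x̄ = 30/5 ≈ 6.00000.
Difference = 31/8 − 30/5 = -17/8 ≈ -2.1250.

MAP − MLE = -2.1250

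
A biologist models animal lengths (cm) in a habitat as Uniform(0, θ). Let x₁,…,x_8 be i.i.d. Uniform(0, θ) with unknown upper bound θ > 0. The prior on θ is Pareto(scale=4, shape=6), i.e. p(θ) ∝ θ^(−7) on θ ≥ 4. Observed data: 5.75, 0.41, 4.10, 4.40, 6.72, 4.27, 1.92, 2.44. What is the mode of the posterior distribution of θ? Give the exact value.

The Uniform(0, θ) likelihood is θ^(−n) for θ ≥ max(xᵢ), zero otherwise. Here max(xᵢ) = 6.72.
Posterior ∝ θ^(−7) · θ^(−8) = θ^(−15) on θ ≥ max(4, 6.72) = 6.72.
This density is strictly decreasing in θ, so the posterior mode lies at the lower boundary of the support.

θ̂_MAP = 6.72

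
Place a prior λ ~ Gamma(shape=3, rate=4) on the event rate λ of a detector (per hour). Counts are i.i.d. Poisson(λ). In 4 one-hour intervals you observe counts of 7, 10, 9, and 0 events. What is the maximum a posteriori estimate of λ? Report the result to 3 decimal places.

λ̂_MAP = 3.500

Σxᵢ = 7+10+9+0 = 26, with n = 4.
Posterior ∝ λ^2e^(−4λ) · λ^26e^(−4λ) = λ^28e^(−8λ), i.e. Gamma(shape=29, rate=8).
The mode of a Gamma(a, b) with a ≥ 1 (shape–rate) is (a−1)/b = 28/8 ≈ 3.500.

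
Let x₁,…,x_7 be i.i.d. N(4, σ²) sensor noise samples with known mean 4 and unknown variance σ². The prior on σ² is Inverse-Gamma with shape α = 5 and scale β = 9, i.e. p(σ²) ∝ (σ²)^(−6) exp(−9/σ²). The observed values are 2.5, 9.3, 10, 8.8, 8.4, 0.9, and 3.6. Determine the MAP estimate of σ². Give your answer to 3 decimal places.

Sum of squared deviations about the known mean: SS = (2.5−4)² + (9.3−4)² + (10−4)² + (8.8−4)² + (8.4−4)² + (0.9−4)² + (3.6−4)² = 118.51.
The Normal likelihood contributes (σ²)^(−n/2) exp(−SS/(2σ²)), so the posterior is Inverse-Gamma(α + n/2, β + SS/2) = Inverse-Gamma(8.5, 68.255).
The mode of Inverse-Gamma(a, b) is b/(a+1) = 68.255/9.5 ≈ 7.185.

σ̂²_MAP = 7.185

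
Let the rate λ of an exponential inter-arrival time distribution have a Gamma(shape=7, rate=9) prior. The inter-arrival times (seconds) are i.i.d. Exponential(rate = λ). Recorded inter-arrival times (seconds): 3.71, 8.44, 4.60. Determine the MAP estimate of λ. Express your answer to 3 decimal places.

λ̂_MAP = 0.350

The Exponential(rate=λ) likelihood is ∝ λ^n e^(−λΣtᵢ). Here n = 3 and Σtᵢ = 3.71 + 8.44 + 4.60 = 16.75.
Posterior ∝ λ^6e^(−9λ) · λ^3e^(−16.75λ) = λ^9e^(−25.75λ), i.e. Gamma(10, 25.75).
Mode = (a−1)/b = 9/25.75 ≈ 0.350.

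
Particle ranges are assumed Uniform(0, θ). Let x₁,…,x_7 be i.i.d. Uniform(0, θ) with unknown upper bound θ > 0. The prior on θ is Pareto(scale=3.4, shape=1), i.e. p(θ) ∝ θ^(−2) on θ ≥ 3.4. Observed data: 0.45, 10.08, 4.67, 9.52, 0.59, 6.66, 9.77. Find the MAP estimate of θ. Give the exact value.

The Uniform(0, θ) likelihood is θ^(−n) for θ ≥ max(xᵢ), zero otherwise. Here max(xᵢ) = 10.08.
Posterior ∝ θ^(−2) · θ^(−7) = θ^(−9) on θ ≥ max(3.4, 10.08) = 10.08.
This density is strictly decreasing in θ, so the posterior mode lies at the lower boundary of the support.

θ̂_MAP = 10.08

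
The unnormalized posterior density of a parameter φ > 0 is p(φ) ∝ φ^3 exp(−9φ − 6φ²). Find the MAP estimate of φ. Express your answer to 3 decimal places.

ℓ'(φ) = 3/φ − 9 − 12φ. Setting this to zero and multiplying by φ: 12φ² + 9φ − 3 = 0.
φ = (−9 + √(9² + 4·12·3)) / (2·12) = (−9 + √225) / 24 = (−9 + 15)/24 = 1/4.
ℓ''(φ) = −3/φ² − 12 < 0, confirming a maximum.

φ̂_MAP = 0.250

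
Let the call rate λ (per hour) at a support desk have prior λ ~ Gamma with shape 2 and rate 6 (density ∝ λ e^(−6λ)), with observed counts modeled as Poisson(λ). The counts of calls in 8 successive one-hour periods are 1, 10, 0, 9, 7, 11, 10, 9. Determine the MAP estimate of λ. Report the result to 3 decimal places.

Σxᵢ = 1+10+0+9+7+11+10+9 = 57, with n = 8.
Posterior ∝ λe^(−6λ) · λ^57e^(−8λ) = λ^58e^(−14λ), i.e. Gamma(shape=59, rate=14).
The mode of a Gamma(a, b) with a ≥ 1 (shape–rate) is (a−1)/b = 58/14 ≈ 4.143.

λ̂_MAP = 4.143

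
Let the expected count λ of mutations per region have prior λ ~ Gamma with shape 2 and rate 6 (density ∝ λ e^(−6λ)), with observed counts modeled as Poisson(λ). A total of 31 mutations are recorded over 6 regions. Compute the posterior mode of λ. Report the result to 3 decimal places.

λ̂_MAP = 2.667

Σxᵢ = 31, n = 6.
Posterior ∝ λe^(−6λ) · λ^31e^(−6λ) = λ^32e^(−12λ), i.e. Gamma(shape=33, rate=12).
The mode of a Gamma(a, b) with a ≥ 1 (shape–rate) is (a−1)/b = 32/12 ≈ 2.667.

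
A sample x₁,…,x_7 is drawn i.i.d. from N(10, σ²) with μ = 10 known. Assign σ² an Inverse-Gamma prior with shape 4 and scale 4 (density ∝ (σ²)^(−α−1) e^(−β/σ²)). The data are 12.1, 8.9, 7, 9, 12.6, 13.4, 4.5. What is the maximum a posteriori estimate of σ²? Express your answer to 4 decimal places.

σ̂²_MAP = 4.2465

Sum of squared deviations about the known mean: SS = (12.1−10)² + (8.9−10)² + (7−10)² + (9−10)² + (12.6−10)² + (13.4−10)² + (4.5−10)² = 64.19.
The Normal likelihood contributes (σ²)^(−n/2) exp(−SS/(2σ²)), so the posterior is Inverse-Gamma(α + n/2, β + SS/2) = Inverse-Gamma(7.5, 36.095).
The mode of Inverse-Gamma(a, b) is b/(a+1) = 36.095/8.5 ≈ 4.2465.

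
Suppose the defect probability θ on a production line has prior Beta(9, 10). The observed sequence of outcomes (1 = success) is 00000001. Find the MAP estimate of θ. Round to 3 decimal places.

θ̂_MAP = 0.360

Prior: Beta(9, 10).
Data: 1 success in 8 trials (from the sequence). The binomial likelihood contributes θ(1−θ)^7, so the posterior is Beta(9+1, 10+7) = Beta(10, 17).
For Beta(a, b) with a, b > 1 the mode is (a−1)/(a+b−2) = 9/25 ≈ 0.360.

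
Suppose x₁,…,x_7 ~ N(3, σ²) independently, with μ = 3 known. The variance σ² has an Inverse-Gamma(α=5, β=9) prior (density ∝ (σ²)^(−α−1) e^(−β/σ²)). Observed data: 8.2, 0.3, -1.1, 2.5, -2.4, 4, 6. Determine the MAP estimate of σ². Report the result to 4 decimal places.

Sum of squared deviations about the known mean: SS = (8.2−3)² + (0.3−3)² + (-1.1−3)² + (2.5−3)² + (-2.4−3)² + (4−3)² + (6−3)² = 90.55.
The Normal likelihood contributes (σ²)^(−n/2) exp(−SS/(2σ²)), so the posterior is Inverse-Gamma(α + n/2, β + SS/2) = Inverse-Gamma(8.5, 54.275).
The mode of Inverse-Gamma(a, b) is b/(a+1) = 54.275/9.5 ≈ 5.7132.

σ̂²_MAP = 5.7132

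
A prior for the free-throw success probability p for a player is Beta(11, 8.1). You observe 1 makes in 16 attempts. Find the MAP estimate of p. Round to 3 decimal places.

p̂_MAP = 0.332

Prior: Beta(11, 8.1).
Data: 1 success in 16 trials. The binomial likelihood contributes p(1−p)^15, so the posterior is Beta(11+1, 8.1+15) = Beta(12, 23.1).
For Beta(a, b) with a, b > 1 the mode is (a−1)/(a+b−2) = 11/33.1 ≈ 0.332.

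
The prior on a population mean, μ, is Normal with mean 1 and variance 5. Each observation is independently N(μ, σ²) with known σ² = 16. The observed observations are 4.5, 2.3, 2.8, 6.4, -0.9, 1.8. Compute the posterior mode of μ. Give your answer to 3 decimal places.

μ̂_MAP = 2.185

n = 6; x̄ = (4.5 + 2.3 + 2.8 + 6.4 + (-0.9) + 1.8)/6 = 16.9/6 = 169/60 ≈ 2.8167.
For a Normal prior and Normal likelihood with known variance, the posterior is Normal; its mode equals its mean, the precision-weighted average.
Prior precision 1/σ₀² = 1/5 = 0.2; data precision n/σ² = 6/16 = 0.375.
μ̂ = (0.2·1 + 0.375·(169/60)) / (0.2 + 0.375) = 1.25625/0.575 = 201/92 ≈ 2.185.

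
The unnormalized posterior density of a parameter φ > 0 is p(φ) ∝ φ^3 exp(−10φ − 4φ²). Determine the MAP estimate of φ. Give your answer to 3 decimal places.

φ̂_MAP = 0.250

ℓ'(φ) = 3/φ − 10 − 8φ. Setting this to zero and multiplying by φ: 8φ² + 10φ − 3 = 0.
φ = (−10 + √(10² + 4·8·3)) / (2·8) = (−10 + √196) / 16 = (−10 + 14)/16 = 1/4.
ℓ''(φ) = −3/φ² − 8 < 0, confirming a maximum.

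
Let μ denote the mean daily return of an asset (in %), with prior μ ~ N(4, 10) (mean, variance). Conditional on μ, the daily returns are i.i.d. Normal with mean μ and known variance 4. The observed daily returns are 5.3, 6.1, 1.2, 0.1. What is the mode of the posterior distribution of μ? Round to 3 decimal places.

n = 4; x̄ = (5.3 + 6.1 + 1.2 + 0.1)/4 = 12.7/4 = 3.175.
For a Normal prior and Normal likelihood with known variance, the posterior is Normal; its mode equals its mean, the precision-weighted average.
Prior precision 1/σ₀² = 1/10 = 0.1; data precision n/σ² = 4/4 = 1.
μ̂ = (0.1·4 + 1·3.175) / (0.1 + 1) = 3.575/1.1 = 3.250.

μ̂_MAP = 3.250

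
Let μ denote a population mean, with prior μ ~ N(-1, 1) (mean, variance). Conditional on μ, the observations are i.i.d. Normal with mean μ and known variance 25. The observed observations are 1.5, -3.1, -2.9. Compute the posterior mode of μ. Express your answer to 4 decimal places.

μ̂_MAP = -1.0536

n = 3; x̄ = (1.5 + (-3.1) + (-2.9))/3 = -4.5/3 = -1.5.
For a Normal prior and Normal likelihood with known variance, the posterior is Normal; its mode equals its mean, the precision-weighted average.
Prior precision 1/σ₀² = 1/1 = 1; data precision n/σ² = 3/25 = 0.12.
μ̂ = (1·(-1) + 0.12·(-1.5)) / (1 + 0.12) = (-1.18)/1.12 = -59/56 ≈ -1.0536.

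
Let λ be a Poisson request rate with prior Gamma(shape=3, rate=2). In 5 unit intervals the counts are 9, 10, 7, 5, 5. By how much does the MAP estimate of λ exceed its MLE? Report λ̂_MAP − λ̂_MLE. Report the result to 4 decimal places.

Σxᵢ = 36. Posterior is Gamma(39, 7); MAP = (39−1)/7 = 38/7 ≈ 5.42857.
MLE = x̄ = 36/5 ≈ 7.20000.
Difference = 38/7 − 36/5 = -62/35 ≈ -1.7714.

MAP − MLE = -1.7714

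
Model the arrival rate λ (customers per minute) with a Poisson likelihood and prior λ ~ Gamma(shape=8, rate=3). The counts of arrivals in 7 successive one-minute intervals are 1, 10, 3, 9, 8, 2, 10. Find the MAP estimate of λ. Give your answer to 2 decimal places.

Σxᵢ = 1+10+3+9+8+2+10 = 43, with n = 7.
Posterior ∝ λ^7e^(−3λ) · λ^43e^(−7λ) = λ^50e^(−10λ), i.e. Gamma(shape=51, rate=10).
The mode of a Gamma(a, b) with a ≥ 1 (shape–rate) is (a−1)/b = 50/10 ≈ 5.00.

λ̂_MAP = 5.00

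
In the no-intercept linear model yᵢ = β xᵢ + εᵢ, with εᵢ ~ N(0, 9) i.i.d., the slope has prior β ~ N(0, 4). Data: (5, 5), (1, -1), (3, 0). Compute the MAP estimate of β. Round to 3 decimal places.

β̂_MAP = 0.644

log p(β | y) = −Σ(yᵢ − βxᵢ)²/(2·9) − β²/(2·4) + const.
Setting the derivative to zero: Σxᵢ(yᵢ − βxᵢ)/9 − β/4 = 0, so β = Σxᵢyᵢ / (Σxᵢ² + σ²/τ²).
Σxᵢyᵢ = 5·5 + 1·(-1) + 3·0 = 24; Σxᵢ² = 35; σ²/τ² = 2.25.
β̂_MAP = 24 / (35 + 2.25) = 24/37.25 ≈ 0.644.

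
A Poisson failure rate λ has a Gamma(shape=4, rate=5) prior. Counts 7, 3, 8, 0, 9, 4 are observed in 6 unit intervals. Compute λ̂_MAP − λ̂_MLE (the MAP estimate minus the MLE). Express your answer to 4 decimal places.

Σxᵢ = 31. Posterior is Gamma(35, 11); MAP = (35−1)/11 = 34/11 ≈ 3.09091.
MLE = x̄ = 31/6 ≈ 5.16667.
Difference = 34/11 − 31/6 = -137/66 ≈ -2.0758.

MAP − MLE = -2.0758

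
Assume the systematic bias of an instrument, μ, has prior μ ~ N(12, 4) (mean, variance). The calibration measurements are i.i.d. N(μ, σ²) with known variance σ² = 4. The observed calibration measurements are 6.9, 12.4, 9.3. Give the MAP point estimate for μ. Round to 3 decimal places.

n = 3; x̄ = (6.9 + 12.4 + 9.3)/3 = 28.6/3 = 143/15 ≈ 9.5333.
For a Normal prior and Normal likelihood with known variance, the posterior is Normal; its mode equals its mean, the precision-weighted average.
Prior precision 1/σ₀² = 1/4 = 0.25; data precision n/σ² = 3/4 = 0.75.
μ̂ = (0.25·12 + 0.75·(143/15)) / (0.25 + 0.75) = 10.15/1 = 10.150.

μ̂_MAP = 10.150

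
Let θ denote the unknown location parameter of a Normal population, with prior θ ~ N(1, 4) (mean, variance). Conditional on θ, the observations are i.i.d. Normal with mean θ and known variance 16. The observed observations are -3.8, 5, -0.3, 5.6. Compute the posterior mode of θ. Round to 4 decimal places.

θ̂_MAP = 1.3125

n = 4; x̄ = ((-3.8) + 5 + (-0.3) + 5.6)/4 = 6.5/4 = 1.625.
For a Normal prior and Normal likelihood with known variance, the posterior is Normal; its mode equals its mean, the precision-weighted average.
Prior precision 1/σ₀² = 1/4 = 0.25; data precision n/σ² = 4/16 = 0.25.
θ̂ = (0.25·1 + 0.25·1.625) / (0.25 + 0.25) = 0.65625/0.5 = 1.3125.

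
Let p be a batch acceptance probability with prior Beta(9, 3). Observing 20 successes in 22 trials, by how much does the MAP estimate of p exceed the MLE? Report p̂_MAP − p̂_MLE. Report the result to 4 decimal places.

MAP − MLE = -0.0341

Posterior is Beta(29, 5); MAP = (29−1)/(34−2) = 28/32 ≈ 0.87500.
MLE ignores the prior: p̂_MLE = k/n = 20/22 ≈ 0.90909.
Difference = 28/32 − 20/22 = -3/88 ≈ -0.0341.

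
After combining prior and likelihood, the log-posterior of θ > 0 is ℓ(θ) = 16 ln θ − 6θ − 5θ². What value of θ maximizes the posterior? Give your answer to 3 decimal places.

ℓ'(θ) = 16/θ − 6 − 10θ. Setting this to zero and multiplying by θ: 10θ² + 6θ − 16 = 0.
θ = (−6 + √(6² + 4·10·16)) / (2·10) = (−6 + √676) / 20 = (−6 + 26)/20 = 1.
ℓ''(θ) = −16/θ² − 10 < 0, confirming a maximum.

θ̂_MAP = 1.000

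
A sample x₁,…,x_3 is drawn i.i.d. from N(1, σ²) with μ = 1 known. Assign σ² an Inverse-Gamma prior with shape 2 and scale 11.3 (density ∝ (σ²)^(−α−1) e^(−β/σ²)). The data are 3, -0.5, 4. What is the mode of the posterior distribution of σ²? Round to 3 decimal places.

Sum of squared deviations about the known mean: SS = (3−1)² + (-0.5−1)² + (4−1)² = 15.25.
The Normal likelihood contributes (σ²)^(−n/2) exp(−SS/(2σ²)), so the posterior is Inverse-Gamma(α + n/2, β + SS/2) = Inverse-Gamma(3.5, 18.925).
The mode of Inverse-Gamma(a, b) is b/(a+1) = 18.925/4.5 ≈ 4.206.

σ̂²_MAP = 4.206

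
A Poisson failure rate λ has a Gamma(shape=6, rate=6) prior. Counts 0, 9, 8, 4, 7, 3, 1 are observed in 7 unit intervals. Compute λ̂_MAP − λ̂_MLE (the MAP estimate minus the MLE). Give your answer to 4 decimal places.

Σxᵢ = 32. Posterior is Gamma(38, 13); MAP = (38−1)/13 = 37/13 ≈ 2.84615.
MLE = x̄ = 32/7 ≈ 4.57143.
Difference = 37/13 − 32/7 = -157/91 ≈ -1.7253.

MAP − MLE = -1.7253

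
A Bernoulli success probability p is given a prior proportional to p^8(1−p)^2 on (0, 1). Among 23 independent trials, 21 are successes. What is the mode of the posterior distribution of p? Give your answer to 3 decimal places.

The prior density ∝ p^8(1−p)^2 is the kernel of Beta(9, 3).
Data: 21 successes in 23 trials. The binomial likelihood contributes p^21(1−p)^2, so the posterior is Beta(9+21, 3+2) = Beta(30, 5).
For Beta(a, b) with a, b > 1 the mode is (a−1)/(a+b−2) = 29/33 ≈ 0.879.

p̂_MAP = 0.879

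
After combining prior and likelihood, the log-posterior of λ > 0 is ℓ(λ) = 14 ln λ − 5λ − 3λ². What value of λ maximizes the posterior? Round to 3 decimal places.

ℓ'(λ) = 14/λ − 5 − 6λ. Setting this to zero and multiplying by λ: 6λ² + 5λ − 14 = 0.
λ = (−5 + √(5² + 4·6·14)) / (2·6) = (−5 + √361) / 12 = (−5 + 19)/12 = 7/6.
ℓ''(λ) = −14/λ² − 6 < 0, confirming a maximum.

λ̂_MAP = 1.167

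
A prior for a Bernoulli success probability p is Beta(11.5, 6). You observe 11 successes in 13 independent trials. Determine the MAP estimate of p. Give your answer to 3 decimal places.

p̂_MAP = 0.754

Prior: Beta(11.5, 6).
Data: 11 successes in 13 trials. The binomial likelihood contributes p^11(1−p)^2, so the posterior is Beta(11.5+11, 6+2) = Beta(22.5, 8).
For Beta(a, b) with a, b > 1 the mode is (a−1)/(a+b−2) = 21.5/28.5 ≈ 0.754.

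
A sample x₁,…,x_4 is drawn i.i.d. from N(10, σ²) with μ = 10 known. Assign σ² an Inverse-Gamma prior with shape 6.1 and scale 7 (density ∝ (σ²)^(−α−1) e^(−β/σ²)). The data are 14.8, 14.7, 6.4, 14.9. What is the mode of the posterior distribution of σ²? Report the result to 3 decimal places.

σ̂²_MAP = 5.280

Sum of squared deviations about the known mean: SS = (14.8−10)² + (14.7−10)² + (6.4−10)² + (14.9−10)² = 82.1.
The Normal likelihood contributes (σ²)^(−n/2) exp(−SS/(2σ²)), so the posterior is Inverse-Gamma(α + n/2, β + SS/2) = Inverse-Gamma(8.1, 48.05).
The mode of Inverse-Gamma(a, b) is b/(a+1) = 48.05/9.1 ≈ 5.280.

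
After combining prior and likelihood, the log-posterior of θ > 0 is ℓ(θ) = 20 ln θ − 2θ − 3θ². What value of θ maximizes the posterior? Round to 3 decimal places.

ℓ'(θ) = 20/θ − 2 − 6θ. Setting this to zero and multiplying by θ: 6θ² + 2θ − 20 = 0.
θ = (−2 + √(2² + 4·6·20)) / (2·6) = (−2 + √484) / 12 = (−2 + 22)/12 = 5/3.
ℓ''(θ) = −20/θ² − 6 < 0, confirming a maximum.

θ̂_MAP = 1.667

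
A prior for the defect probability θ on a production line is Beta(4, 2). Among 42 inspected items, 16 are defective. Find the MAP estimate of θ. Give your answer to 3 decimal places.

Prior: Beta(4, 2).
Data: 16 successes in 42 trials. The binomial likelihood contributes θ^16(1−θ)^26, so the posterior is Beta(4+16, 2+26) = Beta(20, 28).
For Beta(a, b) with a, b > 1 the mode is (a−1)/(a+b−2) = 19/46 ≈ 0.413.

θ̂_MAP = 0.413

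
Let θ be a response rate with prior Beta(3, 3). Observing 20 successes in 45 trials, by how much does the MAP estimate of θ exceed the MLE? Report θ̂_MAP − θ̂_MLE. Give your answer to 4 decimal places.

Posterior is Beta(23, 28); MAP = (23−1)/(51−2) = 22/49 ≈ 0.44898.
MLE ignores the prior: θ̂_MLE = k/n = 20/45 ≈ 0.44444.
Difference = 22/49 − 20/45 = 2/441 ≈ 0.0045.

MAP − MLE = 0.0045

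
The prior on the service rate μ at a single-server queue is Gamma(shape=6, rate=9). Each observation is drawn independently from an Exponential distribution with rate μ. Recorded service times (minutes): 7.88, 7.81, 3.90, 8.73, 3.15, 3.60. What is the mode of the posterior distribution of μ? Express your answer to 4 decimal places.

μ̂_MAP = 0.2496

The Exponential(rate=μ) likelihood is ∝ μ^n e^(−μΣtᵢ). Here n = 6 and Σtᵢ = 7.88 + 7.81 + 3.90 + 8.73 + 3.15 + 3.60 = 35.07.
Posterior ∝ μ^5e^(−9μ) · μ^6e^(−35.07μ) = μ^11e^(−44.07μ), i.e. Gamma(12, 44.07).
Mode = (a−1)/b = 11/44.07 ≈ 0.2496.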